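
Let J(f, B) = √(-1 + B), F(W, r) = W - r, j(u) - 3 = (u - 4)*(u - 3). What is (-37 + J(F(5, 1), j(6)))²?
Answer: 1377 - 148*√2 ≈ 1167.7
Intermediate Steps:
j(u) = 3 + (-4 + u)*(-3 + u) (j(u) = 3 + (u - 4)*(u - 3) = 3 + (-4 + u)*(-3 + u))
(-37 + J(F(5, 1), j(6)))² = (-37 + √(-1 + (15 + 6² - 7*6)))² = (-37 + √(-1 + (15 + 36 - 42)))² = (-37 + √(-1 + 9))² = (-37 + √8)² = (-37 + 2*√2)²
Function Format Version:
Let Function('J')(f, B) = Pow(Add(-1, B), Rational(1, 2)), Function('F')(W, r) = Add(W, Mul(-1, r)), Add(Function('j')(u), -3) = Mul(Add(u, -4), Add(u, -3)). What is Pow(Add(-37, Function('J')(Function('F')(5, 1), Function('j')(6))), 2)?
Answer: Add(1377, Mul(-148, Pow(2, Rational(1, 2)))) ≈ 1167.7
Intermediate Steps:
Function('j')(u) = Add(3, Mul(Add(-4, u), Add(-3, u))) (Function('j')(u) = Add(3, Mul(Add(u, -4), Add(u, -3))) = Add(3, Mul(Add(-4, u), Add(-3, u))))
Pow(Add(-37, Function('J')(Function('F')(5, 1), Function('j')(6))), 2) = Pow(Add(-37, Pow(Add(-1, Add(15, Pow(6, 2), Mul(-7, 6))), Rational(1, 2))), 2) = Pow(Add(-37, Pow(Add(-1, Add(15, 36, -42)), Rational(1, 2))), 2) = Pow(Add(-37, Pow(Add(-1, 9), Rational(1, 2))), 2) = Pow(Add(-37, Pow(8, Rational(1, 2))), 2) = Pow(Add(-37, Mul(2, Pow(2, Rational(1, 2)))), 2)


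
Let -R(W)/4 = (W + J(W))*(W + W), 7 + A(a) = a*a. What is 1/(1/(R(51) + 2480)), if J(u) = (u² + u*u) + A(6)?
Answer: -2152576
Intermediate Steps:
A(a) = -7 + a² (A(a) = -7 + a*a = -7 + a²)
J(u) = 29 + 2*u² (J(u) = (u² + u*u) + (-7 + 6²) = (u² + u²) + (-7 + 36) = 2*u² + 29 = 29 + 2*u²)
R(W) = -8*W*(29 + W + 2*W²) (R(W) = -4*(W + (29 + 2*W²))*(W + W) = -4*(29 + W + 2*W²)*2*W = -8*W*(29 + W + 2*W²))
1/(1/(R(51) + 2480)) = 1/(1/(-8*51*(29 + 51 + 2*51²) + 2480)) = 1/(1/(-8*51*(29 + 51 + 2*2601) + 2480)) = 1/(1/(-8*51*(29 + 51 + 5202) + 2480)) = 1/(1/(-8*51*5282 + 2480)) = 1/(1/(-2155056 + 2480)) = 1/(1/(-2152576)) = 1/(-1/2152576) = -2152576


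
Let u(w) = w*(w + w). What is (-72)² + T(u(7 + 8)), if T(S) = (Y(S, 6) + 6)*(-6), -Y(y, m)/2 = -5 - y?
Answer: -312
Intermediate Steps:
Y(y, m) = 10 + 2*y (Y(y, m) = -2*(-5 - y) = 10 + 2*y)
u(w) = 2*w² (u(w) = w*(2*w) = 2*w²)
T(S) = -96 - 12*S (T(S) = ((10 + 2*S) + 6)*(-6) = (16 + 2*S)*(-6) = -96 - 12*S)
(-72)² + T(u(7 + 8)) = (-72)² + (-96 - 24*(7 + 8)²) = 5184 + (-96 - 24*15²) = 5184 + (-96 - 24*225) = 5184 + (-96 - 12*450) = 5184 + (-96 - 5400) = 5184 - 5496 = -312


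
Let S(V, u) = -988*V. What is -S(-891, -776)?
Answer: -880308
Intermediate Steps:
-S(-891, -776) = -(-988)*(-891) = -1*880308 = -880308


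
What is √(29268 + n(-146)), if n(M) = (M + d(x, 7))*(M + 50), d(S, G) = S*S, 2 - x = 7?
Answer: 2*√10221 ≈ 202.20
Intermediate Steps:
x = -5 (x = 2 - 1*7 = 2 - 7 = -5)
d(S, G) = S²
n(M) = (25 + M)*(50 + M) (n(M) = (M + (-5)²)*(M + 50) = (M + 25)*(50 + M) = (25 + M)*(50 + M))
√(29268 + n(-146)) = √(29268 + (1250 + (-146)² + 75*(-146))) = √(29268 + (1250 + 21316 - 10950)) = √(29268 + 11616) = √40884 = 2*√10221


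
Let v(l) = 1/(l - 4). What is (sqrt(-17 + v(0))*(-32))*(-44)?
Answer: 704*I*sqrt(69) ≈ 5847.9*I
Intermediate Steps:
v(l) = 1/(-4 + l)
(sqrt(-17 + v(0))*(-32))*(-44) = (sqrt(-17 + 1/(-4 + 0))*(-32))*(-44) = (sqrt(-17 + 1/(-4))*(-32))*(-44) = (sqrt(-17 - 1/4)*(-32))*(-44) = (sqrt(-69/4)*(-32))*(-44) = ((I*sqrt(69)/2)*(-32))*(-44) = -16*I*sqrt(69)*(-44) = 704*I*sqrt(69)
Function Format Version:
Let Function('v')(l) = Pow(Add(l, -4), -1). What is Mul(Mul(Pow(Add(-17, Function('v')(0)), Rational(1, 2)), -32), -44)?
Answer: Mul(704, I, Pow(69, Rational(1, 2))) ≈ Mul(5847.9, I)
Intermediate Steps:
Function('v')(l) = Pow(Add(-4, l), -1)
Mul(Mul(Pow(Add(-17, Function('v')(0)), Rational(1, 2)), -32), -44) = Mul(Mul(Pow(Add(-17, Pow(Add(-4, 0), -1)), Rational(1, 2)), -32), -44) = Mul(Mul(Pow(Add(-17, Pow(-4, -1)), Rational(1, 2)), -32), -44) = Mul(Mul(Pow(Add(-17, Rational(-1, 4)), Rational(1, 2)), -32), -44) = Mul(Mul(Pow(Rational(-69, 4), Rational(1, 2)), -32), -44) = Mul(Mul(Mul(Rational(1, 2), I, Pow(69, Rational(1, 2))), -32), -44) = Mul(Mul(-16, I, Pow(69, Rational(1, 2))), -44) = Mul(704, I, Pow(69, Rational(1, 2)))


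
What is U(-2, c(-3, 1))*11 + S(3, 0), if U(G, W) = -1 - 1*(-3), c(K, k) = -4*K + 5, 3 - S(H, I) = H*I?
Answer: 25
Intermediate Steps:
S(H, I) = 3 - H*I
c(K, k) = 5 - 4*K
U(G, W) = 2 (U(G, W) = -1 + 3 = 2)
U(-2, c(-3, 1))*11 + S(3, 0) = 2*11 + (3 - 1*3*0) = 22 + (3 + 0) = 22 + 3 = 25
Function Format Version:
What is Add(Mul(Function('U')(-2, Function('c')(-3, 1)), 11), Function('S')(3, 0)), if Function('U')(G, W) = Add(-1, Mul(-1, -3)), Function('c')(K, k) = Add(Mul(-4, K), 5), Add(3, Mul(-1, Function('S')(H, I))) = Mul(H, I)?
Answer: 25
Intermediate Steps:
Function('S')(H, I) = Add(3, Mul(-1, H, I)) (Function('S')(H, I) = Add(3, Mul(-1, Mul(H, I))) = Add(3, Mul(-1, H, I)))
Function('c')(K, k) = Add(5, Mul(-4, K))
Function('U')(G, W) = 2 (Function('U')(G, W) = Add(-1, 3) = 2)
Add(Mul(Function('U')(-2, Function('c')(-3, 1)), 11), Function('S')(3, 0)) = Add(Mul(2, 11), Add(3, Mul(-1, 3, 0))) = Add(22, Add(3, 0)) = Add(22, 3) = 25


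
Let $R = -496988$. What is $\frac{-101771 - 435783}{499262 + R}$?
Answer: $- \frac{268777}{1137} \approx -236.39$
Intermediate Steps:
$\frac{-101771 - 435783}{499262 + R} = \frac{-101771 - 435783}{499262 - 496988} = - \frac{537554}{2274} = \left(-537554\right) \frac{1}{2274} = - \frac{268777}{1137}$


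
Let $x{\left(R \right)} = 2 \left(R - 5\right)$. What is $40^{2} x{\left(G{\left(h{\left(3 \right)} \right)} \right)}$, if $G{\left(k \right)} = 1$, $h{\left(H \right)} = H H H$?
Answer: $-12800$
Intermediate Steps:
$h{\left(H \right)} = H^{3}$ ($h{\left(H \right)} = H^{2} H = H^{3}$)
$x{\left(R \right)} = -10 + 2 R$ ($x{\left(R \right)} = 2 \left(-5 + R\right) = -10 + 2 R$)
$40^{2} x{\left(G{\left(h{\left(3 \right)} \right)} \right)} = 40^{2} \left(-10 + 2 \cdot 1\right) = 1600 \left(-10 + 2\right) = 1600 \left(-8\right) = -12800$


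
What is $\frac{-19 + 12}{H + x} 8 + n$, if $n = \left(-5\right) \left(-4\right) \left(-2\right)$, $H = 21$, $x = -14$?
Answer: $-48$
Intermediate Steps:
$n = -40$ ($n = 20 \left(-2\right) = -40$)
$\frac{-19 + 12}{H + x} 8 + n = \frac{-19 + 12}{21 - 14} \cdot 8 - 40 = - \frac{7}{7} \cdot 8 - 40 = \left(-7\right) \frac{1}{7} \cdot 8 - 40 = \left(-1\right) 8 - 40 = -8 - 40 = -48$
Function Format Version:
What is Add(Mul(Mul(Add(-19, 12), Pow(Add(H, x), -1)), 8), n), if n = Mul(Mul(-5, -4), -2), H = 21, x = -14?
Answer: -48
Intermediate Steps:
n = -40 (n = Mul(20, -2) = -40)
Add(Mul(Mul(Add(-19, 12), Pow(Add(H, x), -1)), 8), n) = Add(Mul(Mul(Add(-19, 12), Pow(Add(21, -14), -1)), 8), -40) = Add(Mul(Mul(-7, Pow(7, -1)), 8), -40) = Add(Mul(Mul(-7, Rational(1, 7)), 8), -40) = Add(Mul(-1, 8), -40) = Add(-8, -40) = -48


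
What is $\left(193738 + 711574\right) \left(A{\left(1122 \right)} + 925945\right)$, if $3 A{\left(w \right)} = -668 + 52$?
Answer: $\frac{2514249687328}{3} \approx 8.3808 \cdot 10^{11}$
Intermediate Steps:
$A{\left(w \right)} = - \frac{616}{3}$ ($A{\left(w \right)} = \frac{-668 + 52}{3} = \frac{1}{3} \left(-616\right) = - \frac{616}{3}$)
$\left(193738 + 711574\right) \left(A{\left(1122 \right)} + 925945\right) = \left(193738 + 711574\right) \left(- \frac{616}{3} + 925945\right) = 905312 \cdot \frac{2777219}{3} = \frac{2514249687328}{3}$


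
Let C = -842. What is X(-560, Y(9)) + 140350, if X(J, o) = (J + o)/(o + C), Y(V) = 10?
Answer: 58385875/416 ≈ 1.4035e+5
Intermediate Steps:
X(J, o) = (J + o)/(-842 + o) (X(J, o) = (J + o)/(o - 842) = (J + o)/(-842 + o))
X(-560, Y(9)) + 140350 = (-560 + 10)/(-842 + 10) + 140350 = -550/(-832) + 140350 = -1/832*(-550) + 140350 = 275/416 + 140350 = 58385875/416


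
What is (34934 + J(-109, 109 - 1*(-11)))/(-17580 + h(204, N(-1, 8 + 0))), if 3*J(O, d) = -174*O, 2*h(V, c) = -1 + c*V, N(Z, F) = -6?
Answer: -82512/36385 ≈ -2.2677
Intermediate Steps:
h(V, c) = -½ + V*c/2 (h(V, c) = (-1 + c*V)/2 = (-1 + V*c)/2 = -½ + V*c/2)
J(O, d) = -58*O (J(O, d) = (-174*O)/3 = -58*O)
(34934 + J(-109, 109 - 1*(-11)))/(-17580 + h(204, N(-1, 8 + 0))) = (34934 - 58*(-109))/(-17580 + (-½ + (½)*204*(-6))) = (34934 + 6322)/(-17580 + (-½ - 612)) = 41256/(-17580 - 1225/2) = 41256/(-36385/2) = 41256*(-2/36385) = -82512/36385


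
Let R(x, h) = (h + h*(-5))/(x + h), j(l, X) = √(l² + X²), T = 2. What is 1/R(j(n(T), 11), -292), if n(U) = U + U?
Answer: -¼ + √137/1168 ≈ -0.23998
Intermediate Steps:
n(U) = 2*U
j(l, X) = √(X² + l²)
R(x, h) = -4*h/(h + x) (R(x, h) = (h - 5*h)/(h + x) = (-4*h)/(h + x) = -4*h/(h + x))
1/R(j(n(T), 11), -292) = 1/(-4*(-292)/(-292 + √(11² + (2*2)²))) = 1/(-4*(-292)/(-292 + √(121 + 4²))) = 1/(-4*(-292)/(-292 + √(121 + 16))) = 1/(-4*(-292)/(-292 + √137)) = 1/(1168/(-292 + √137)) = -¼ + √137/1168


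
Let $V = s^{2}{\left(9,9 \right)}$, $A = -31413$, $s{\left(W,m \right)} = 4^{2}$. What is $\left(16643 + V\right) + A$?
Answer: $-14514$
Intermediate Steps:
$s{\left(W,m \right)} = 16$
$V = 256$ ($V = 16^{2} = 256$)
$\left(16643 + V\right) + A = \left(16643 + 256\right) - 31413 = 16899 - 31413 = -14514$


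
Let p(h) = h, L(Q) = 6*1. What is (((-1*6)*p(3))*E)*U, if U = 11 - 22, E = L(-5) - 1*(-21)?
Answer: 5346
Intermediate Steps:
L(Q) = 6
E = 27 (E = 6 - 1*(-21) = 6 + 21 = 27)
U = -11
(((-1*6)*p(3))*E)*U = ((-1*6*3)*27)*(-11) = (-6*3*27)*(-11) = -18*27*(-11) = -486*(-11) = 5346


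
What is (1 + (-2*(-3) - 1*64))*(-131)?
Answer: 7467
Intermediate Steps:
(1 + (-2*(-3) - 1*64))*(-131) = (1 + (6 - 64))*(-131) = (1 - 58)*(-131) = -57*(-131) = 7467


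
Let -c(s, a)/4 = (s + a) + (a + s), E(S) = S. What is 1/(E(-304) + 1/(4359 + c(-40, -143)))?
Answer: -5823/1770191 ≈ -0.0032895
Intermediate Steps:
c(s, a) = -8*a - 8*s (c(s, a) = -4*((s + a) + (a + s)) = -4*((a + s) + (a + s)) = -4*(2*a + 2*s) = -8*a - 8*s)
1/(E(-304) + 1/(4359 + c(-40, -143))) = 1/(-304 + 1/(4359 + (-8*(-143) - 8*(-40)))) = 1/(-304 + 1/(4359 + (1144 + 320))) = 1/(-304 + 1/(4359 + 1464)) = 1/(-304 + 1/5823) = 1/(-1770191/5823) = -5823/1770191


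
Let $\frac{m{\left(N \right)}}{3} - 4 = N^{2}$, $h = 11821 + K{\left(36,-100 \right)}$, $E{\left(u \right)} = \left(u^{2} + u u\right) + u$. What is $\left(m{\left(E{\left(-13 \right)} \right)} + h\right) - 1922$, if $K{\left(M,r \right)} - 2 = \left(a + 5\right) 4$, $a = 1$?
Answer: $326812$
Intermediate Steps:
$K{\left(M,r \right)} = 26$ ($K{\left(M,r \right)} = 2 + \left(1 + 5\right) 4 = 2 + 6 \cdot 4 = 2 + 24 = 26$)
$E{\left(u \right)} = u + 2 u^{2}$ ($E{\left(u \right)} = \left(u^{2} + u^{2}\right) + u = 2 u^{2} + u = u + 2 u^{2}$)
$h = 11847$ ($h = 11821 + 26 = 11847$)
$m{\left(N \right)} = 12 + 3 N^{2}$
$\left(m{\left(E{\left(-13 \right)} \right)} + h\right) - 1922 = \left(\left(12 + 3 \left(- 13 \left(1 + 2 \left(-13\right)\right)\right)^{2}\right) + 11847\right) - 1922 = \left(\left(12 + 3 \left(- 13 \left(1 - 26\right)\right)^{2}\right) + 11847\right) - 1922 = \left(\left(12 + 3 \left(\left(-13\right) \left(-25\right)\right)^{2}\right) + 11847\right) - 1922 = \left(\left(12 + 3 \cdot 325^{2}\right) + 11847\right) - 1922 = \left(\left(12 + 3 \cdot 105625\right) + 11847\right) - 1922 = \left(\left(12 + 316875\right) + 11847\right) - 1922 = \left(316887 + 11847\right) - 1922 = 328734 - 1922 = 326812$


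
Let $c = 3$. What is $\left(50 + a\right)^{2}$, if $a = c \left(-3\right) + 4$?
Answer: $2025$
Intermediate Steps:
$a = -5$ ($a = 3 \left(-3\right) + 4 = -9 + 4 = -5$)
$\left(50 + a\right)^{2} = \left(50 - 5\right)^{2} = 45^{2} = 2025$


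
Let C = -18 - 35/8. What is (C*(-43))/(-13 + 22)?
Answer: 7697/72 ≈ 106.90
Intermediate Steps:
C = -179/8 (C = -18 - 35*⅛ = -18 - 35/8 = -179/8 ≈ -22.375)
(C*(-43))/(-13 + 22) = (-179/8*(-43))/(-13 + 22) = (7697/8)/9 = (7697/8)*(⅑) = 7697/72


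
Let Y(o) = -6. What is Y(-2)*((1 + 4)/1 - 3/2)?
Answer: -21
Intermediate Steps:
Y(-2)*((1 + 4)/1 - 3/2) = -6*((1 + 4)/1 - 3/2) = -6*(5*1 - 3*1/2) = -6*(5 - 3/2) = -6*7/2 = -21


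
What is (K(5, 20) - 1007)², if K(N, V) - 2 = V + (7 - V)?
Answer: 996004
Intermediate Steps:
K(N, V) = 9 (K(N, V) = 2 + (V + (7 - V)) = 2 + 7 = 9)
(K(5, 20) - 1007)² = (9 - 1007)² = (-998)² = 996004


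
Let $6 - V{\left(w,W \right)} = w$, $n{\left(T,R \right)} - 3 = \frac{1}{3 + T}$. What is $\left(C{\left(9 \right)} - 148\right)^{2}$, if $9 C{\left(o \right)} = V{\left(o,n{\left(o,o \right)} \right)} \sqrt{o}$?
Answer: $22201$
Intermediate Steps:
$n{\left(T,R \right)} = 3 + \frac{1}{3 + T}$
$V{\left(w,W \right)} = 6 - w$
$C{\left(o \right)} = \frac{\sqrt{o} \left(6 - o\right)}{9}$ ($C{\left(o \right)} = \frac{\left(6 - o\right) \sqrt{o}}{9} = \frac{\sqrt{o} \left(6 - o\right)}{9}$)
$\left(C{\left(9 \right)} - 148\right)^{2} = \left(\frac{\sqrt{9} \left(6 - 9\right)}{9} - 148\right)^{2} = \left(\frac{1}{9} \cdot 3 \left(6 - 9\right) - 148\right)^{2} = \left(\frac{1}{9} \cdot 3 \left(-3\right) - 148\right)^{2} = \left(-1 - 148\right)^{2} = \left(-149\right)^{2} = 22201$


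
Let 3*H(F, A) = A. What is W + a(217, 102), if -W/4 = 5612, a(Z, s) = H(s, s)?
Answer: -22414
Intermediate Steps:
H(F, A) = A/3
a(Z, s) = s/3
W = -22448 (W = -4*5612 = -22448)
W + a(217, 102) = -22448 + (⅓)*102 = -22448 + 34 = -22414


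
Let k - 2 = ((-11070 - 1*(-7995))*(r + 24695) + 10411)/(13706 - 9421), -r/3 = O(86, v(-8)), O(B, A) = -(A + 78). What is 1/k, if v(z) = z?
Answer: -4285/76563894 ≈ -5.5966e-5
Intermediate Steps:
O(B, A) = -78 - A (O(B, A) = -(78 + A) = -78 - A)
r = 210 (r = -3*(-78 - 1*(-8)) = -3*(-78 + 8) = -3*(-70) = 210)
k = -76563894/4285 (k = 2 + ((-11070 - 1*(-7995))*(210 + 24695) + 10411)/(13706 - 9421) = 2 + ((-11070 + 7995)*24905 + 10411)/4285 = 2 + (-3075*24905 + 10411)*(1/4285) = 2 + (-76582875 + 10411)*(1/4285) = 2 - 76572464*1/4285 = 2 - 76572464/4285 = -76563894/4285 ≈ -17868.)
1/k = 1/(-76563894/4285) = -4285/76563894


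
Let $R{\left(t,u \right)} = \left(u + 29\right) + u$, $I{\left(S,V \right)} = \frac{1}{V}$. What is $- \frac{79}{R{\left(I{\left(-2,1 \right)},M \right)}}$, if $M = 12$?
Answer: $- \frac{79}{53} \approx -1.4906$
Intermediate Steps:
$R{\left(t,u \right)} = 29 + 2 u$ ($R{\left(t,u \right)} = \left(29 + u\right) + u = 29 + 2 u$)
$- \frac{79}{R{\left(I{\left(-2,1 \right)},M \right)}} = - \frac{79}{29 + 2 \cdot 12} = - \frac{79}{29 + 24} = - \frac{79}{53}$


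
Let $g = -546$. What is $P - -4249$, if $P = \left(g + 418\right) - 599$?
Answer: $3522$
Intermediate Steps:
$P = -727$ ($P = \left(-546 + 418\right) - 599 = -128 - 599 = -727$)
$P - -4249 = -727 - -4249 = -727 + 4249 = 3522$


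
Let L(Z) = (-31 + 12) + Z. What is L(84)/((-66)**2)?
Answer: 65/4356 ≈ 0.014922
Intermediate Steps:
L(Z) = -19 + Z
L(84)/((-66)**2) = (-19 + 84)/((-66)**2) = 65/4356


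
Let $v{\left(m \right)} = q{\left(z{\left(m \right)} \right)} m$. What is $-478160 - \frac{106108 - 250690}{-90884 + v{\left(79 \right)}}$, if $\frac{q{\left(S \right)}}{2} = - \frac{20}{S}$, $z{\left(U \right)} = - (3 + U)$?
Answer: $- \frac{890495633051}{1862332} \approx -4.7816 \cdot 10^{5}$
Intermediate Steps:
$z{\left(U \right)} = -3 - U$
$q{\left(S \right)} = - \frac{40}{S}$ ($q{\left(S \right)} = 2 \left(- \frac{20}{S}\right) = - \frac{40}{S}$)
$v{\left(m \right)} = - \frac{40 m}{-3 - m}$ ($v{\left(m \right)} = - \frac{40}{-3 - m} m = - \frac{40 m}{-3 - m}$)
$-478160 - \frac{106108 - 250690}{-90884 + v{\left(79 \right)}} = -478160 - \frac{106108 - 250690}{-90884 + 40 \cdot 79 \frac{1}{3 + 79}} = -478160 - - \frac{144582}{-90884 + 40 \cdot 79 \cdot \frac{1}{82}} = -478160 - - \frac{144582}{-90884 + \frac{1580}{41}} = -478160 - - \frac{144582}{- \frac{3724664}{41}} = -478160 - \left(-144582\right) \left(- \frac{41}{3724664}\right) = -478160 - \frac{2963931}{1862332} = - \frac{890495633051}{1862332}$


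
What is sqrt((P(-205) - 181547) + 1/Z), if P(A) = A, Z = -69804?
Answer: I*sqrt(24600125204851)/11634 ≈ 426.32*I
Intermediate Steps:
sqrt((P(-205) - 181547) + 1/Z) = sqrt((-205 - 181547) + 1/(-69804)) = sqrt(-181752 - 1/69804) = sqrt(-12687016609/69804) = I*sqrt(24600125204851)/11634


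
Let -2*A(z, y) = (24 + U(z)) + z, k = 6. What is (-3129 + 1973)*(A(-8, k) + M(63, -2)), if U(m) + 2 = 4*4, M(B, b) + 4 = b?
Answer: 24276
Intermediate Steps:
M(B, b) = -4 + b
U(m) = 14 (U(m) = -2 + 4*4 = -2 + 16 = 14)
A(z, y) = -19 - z/2 (A(z, y) = -((24 + 14) + z)/2 = -(38 + z)/2 = -19 - z/2)
(-3129 + 1973)*(A(-8, k) + M(63, -2)) = (-3129 + 1973)*((-19 - ½*(-8)) + (-4 - 2)) = -1156*((-19 + 4) - 6) = -1156*(-15 - 6) = -1156*(-21) = 24276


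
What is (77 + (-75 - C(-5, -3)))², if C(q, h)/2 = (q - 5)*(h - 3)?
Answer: 13924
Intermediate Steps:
C(q, h) = 2*(-5 + q)*(-3 + h) (C(q, h) = 2*((q - 5)*(h - 3)) = 2*((-5 + q)*(-3 + h)) = 2*(-5 + q)*(-3 + h))
(77 + (-75 - C(-5, -3)))² = (77 + (-75 - (30 - 10*(-3) - 6*(-5) + 2*(-3)*(-5))))² = (77 + (-75 - (30 + 30 + 30 + 30)))² = (77 + (-75 - 1*120))² = (77 + (-75 - 120))² = (77 - 195)² = (-118)² = 13924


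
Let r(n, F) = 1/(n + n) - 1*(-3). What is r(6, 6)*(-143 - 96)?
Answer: -8843/12 ≈ -736.92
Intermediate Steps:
r(n, F) = 3 + 1/(2*n) (r(n, F) = 1/(2*n) + 3 = 3 + 1/(2*n))
r(6, 6)*(-143 - 96) = (3 + (1/2)/6)*(-143 - 96) = (3 + (1/2)*(1/6))*(-239) = (3 + 1/12)*(-239) = (37/12)*(-239) = -8843/12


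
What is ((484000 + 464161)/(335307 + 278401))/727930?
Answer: 948161/446736464440 ≈ 2.1224e-6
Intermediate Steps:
((484000 + 464161)/(335307 + 278401))/727930 = (948161/613708)*(1/727930) = 948161/446736464440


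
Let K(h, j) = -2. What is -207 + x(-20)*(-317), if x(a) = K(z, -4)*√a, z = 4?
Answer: -207 + 1268*I*√5 ≈ -207.0 + 2835.3*I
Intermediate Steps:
x(a) = -2*√a
-207 + x(-20)*(-317) = -207 - 4*I*√5*(-317) = -207 + 1268*I*√5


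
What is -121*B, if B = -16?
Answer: 1936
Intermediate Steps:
-121*B = -121*(-16) = 1936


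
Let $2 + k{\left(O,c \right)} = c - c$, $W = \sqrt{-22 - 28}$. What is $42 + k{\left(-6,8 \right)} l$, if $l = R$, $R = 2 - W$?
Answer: $38 + 10 i \sqrt{2} \approx 38.0 + 14.142 i$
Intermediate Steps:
$W = 5 i \sqrt{2}$ ($W = \sqrt{-50} = 5 i \sqrt{2} \approx 7.0711 i$)
$k{\left(O,c \right)} = -2$ ($k{\left(O,c \right)} = -2 + \left(c - c\right) = -2 + 0 = -2$)
$R = 2 - 5 i \sqrt{2} \approx 2.0 - 7.0711 i$
$l = 2 - 5 i \sqrt{2} \approx 2.0 - 7.0711 i$
$42 + k{\left(-6,8 \right)} l = 42 - 2 \left(2 - 5 i \sqrt{2}\right) = 42 - \left(4 - 10 i \sqrt{2}\right) = 38 + 10 i \sqrt{2}$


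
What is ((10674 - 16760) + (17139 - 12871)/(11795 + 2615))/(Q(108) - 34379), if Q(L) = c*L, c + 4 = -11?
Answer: 3986136/23579345 ≈ 0.16905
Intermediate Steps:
c = -15 (c = -4 - 11 = -15)
Q(L) = -15*L
((10674 - 16760) + (17139 - 12871)/(11795 + 2615))/(Q(108) - 34379) = ((10674 - 16760) + (17139 - 12871)/(11795 + 2615))/(-15*108 - 34379) = (-6086 + 4268/14410)/(-1620 - 34379) = (-6086 + 4268*(1/14410))/(-35999) = (-6086 + 194/655)*(-1/35999) = -3986136/655*(-1/35999) = 3986136/23579345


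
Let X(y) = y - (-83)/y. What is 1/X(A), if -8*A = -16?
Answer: 2/87 ≈ 0.022988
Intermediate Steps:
A = 2 (A = -⅛*(-16) = 2)
X(y) = y + 83/y
1/X(A) = 1/(2 + 83/2) = 1/(87/2) = 2/87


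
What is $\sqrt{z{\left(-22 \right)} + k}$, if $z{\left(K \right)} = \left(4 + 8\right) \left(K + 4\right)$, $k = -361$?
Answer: $i \sqrt{577} \approx 24.021 i$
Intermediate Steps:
$z{\left(K \right)} = 48 + 12 K$ ($z{\left(K \right)} = 12 \left(4 + K\right) = 48 + 12 K$)
$\sqrt{z{\left(-22 \right)} + k} = \sqrt{\left(48 + 12 \left(-22\right)\right) - 361} = \sqrt{\left(48 - 264\right) - 361} = \sqrt{-216 - 361} = \sqrt{-577} = i \sqrt{577}$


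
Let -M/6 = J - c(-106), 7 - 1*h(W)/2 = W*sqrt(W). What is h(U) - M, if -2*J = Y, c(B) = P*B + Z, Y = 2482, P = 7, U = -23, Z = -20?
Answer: -2860 + 46*I*sqrt(23) ≈ -2860.0 + 220.61*I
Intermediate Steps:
h(W) = 14 - 2*W**(3/2) (h(W) = 14 - 2*W*sqrt(W) = 14 - 2*W**(3/2))
c(B) = -20 + 7*B (c(B) = 7*B - 20 = -20 + 7*B)
J = -1241 (J = -1/2*2482 = -1241)
M = 2874 (M = -6*(-1241 - (-20 + 7*(-106))) = -6*(-1241 - (-20 - 742)) = -6*(-1241 - 1*(-762)) = -6*(-1241 + 762) = -6*(-479) = 2874)
h(U) - M = (14 - (-46)*I*sqrt(23)) - 1*2874 = (14 - (-46)*I*sqrt(23)) - 2874 = (14 + 46*I*sqrt(23)) - 2874 = -2860 + 46*I*sqrt(23)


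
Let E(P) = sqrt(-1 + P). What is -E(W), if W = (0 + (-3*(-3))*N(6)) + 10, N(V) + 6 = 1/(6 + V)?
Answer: -I*sqrt(177)/2 ≈ -6.6521*I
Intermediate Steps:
N(V) = -6 + 1/(6 + V)
W = -173/4 (W = (0 + (-3*(-3))*((-35 - 6*6)/(6 + 6))) + 10 = (0 + 9*((-35 - 36)/12)) + 10 = (0 + 9*((1/12)*(-71))) + 10 = (0 + 9*(-71/12)) + 10 = (0 - 213/4) + 10 = -213/4 + 10 = -173/4 ≈ -43.250)
-E(W) = -sqrt(-1 - 173/4) = -sqrt(-177/4) = -I*sqrt(177)/2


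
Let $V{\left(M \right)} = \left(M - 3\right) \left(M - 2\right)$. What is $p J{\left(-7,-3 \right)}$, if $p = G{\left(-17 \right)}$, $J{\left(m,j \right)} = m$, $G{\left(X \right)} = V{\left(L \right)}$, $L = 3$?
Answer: $0$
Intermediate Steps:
$V{\left(M \right)} = \left(-3 + M\right) \left(-2 + M\right)$
$G{\left(X \right)} = 0$ ($G{\left(X \right)} = 6 + 3^{2} - 15 = 6 + 9 - 15 = 0$)
$p = 0$
$p J{\left(-7,-3 \right)} = 0 \left(-7\right) = 0$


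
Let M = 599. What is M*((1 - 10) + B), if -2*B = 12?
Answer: -8985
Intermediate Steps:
B = -6 (B = -½*12 = -6)
M*((1 - 10) + B) = 599*((1 - 10) - 6) = 599*(-9 - 6) = 599*(-15) = -8985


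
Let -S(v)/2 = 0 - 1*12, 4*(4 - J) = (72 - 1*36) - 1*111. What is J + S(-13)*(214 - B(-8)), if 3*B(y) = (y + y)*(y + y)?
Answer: 12443/4 ≈ 3110.8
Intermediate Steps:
B(y) = 4*y²/3 (B(y) = ((y + y)*(y + y))/3 = ((2*y)*(2*y))/3 = (4*y²)/3 = 4*y²/3)
J = 91/4 (J = 4 - ((72 - 1*36) - 1*111)/4 = 4 - ((72 - 36) - 111)/4 = 4 - (36 - 111)/4 = 4 - ¼*(-75) = 4 + 75/4 = 91/4 ≈ 22.750)
S(v) = 24 (S(v) = -2*(0 - 1*12) = -2*(0 - 12) = -2*(-12) = 24)
J + S(-13)*(214 - B(-8)) = 91/4 + 24*(214 - 4*(-8)²/3) = 91/4 + 24*(214 - 4*64/3) = 91/4 + 24*(214 - 1*256/3) = 91/4 + 24*(214 - 256/3) = 91/4 + 24*(386/3) = 91/4 + 3088 = 12443/4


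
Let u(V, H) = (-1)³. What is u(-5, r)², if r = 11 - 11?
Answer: 1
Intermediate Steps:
r = 0
u(V, H) = -1
u(-5, r)² = (-1)² = 1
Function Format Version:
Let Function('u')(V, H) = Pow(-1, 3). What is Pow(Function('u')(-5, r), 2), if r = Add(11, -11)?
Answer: 1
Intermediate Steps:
r = 0
Function('u')(V, H) = -1
Pow(Function('u')(-5, r), 2) = Pow(-1, 2) = 1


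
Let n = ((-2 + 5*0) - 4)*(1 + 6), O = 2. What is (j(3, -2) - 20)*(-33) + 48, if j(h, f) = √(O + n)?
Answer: 708 - 66*I*√10 ≈ 708.0 - 208.71*I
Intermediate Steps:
n = -42 (n = ((-2 + 0) - 4)*7 = (-2 - 4)*7 = -6*7 = -42)
j(h, f) = 2*I*√10 (j(h, f) = √(2 - 42) = √(-40) = 2*I*√10)
(j(3, -2) - 20)*(-33) + 48 = (2*I*√10 - 20)*(-33) + 48 = (-20 + 2*I*√10)*(-33) + 48 = (660 - 66*I*√10) + 48 = 708 - 66*I*√10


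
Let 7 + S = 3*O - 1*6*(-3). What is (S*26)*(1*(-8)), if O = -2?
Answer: -1040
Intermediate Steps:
S = 5 (S = -7 + (3*(-2) - 1*6*(-3)) = -7 + (-6 - 6*(-3)) = -7 + (-6 + 18) = -7 + 12 = 5)
(S*26)*(1*(-8)) = (5*26)*(1*(-8)) = 130*(-8) = -1040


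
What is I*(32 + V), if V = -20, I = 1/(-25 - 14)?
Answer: -4/13 ≈ -0.30769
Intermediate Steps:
I = -1/39 (I = 1/(-39) = -1/39 ≈ -0.025641)
I*(32 + V) = -(32 - 20)/39 = -1/39*12 = -4/13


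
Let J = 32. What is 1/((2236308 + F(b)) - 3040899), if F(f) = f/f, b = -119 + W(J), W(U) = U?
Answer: -1/804590 ≈ -1.2429e-6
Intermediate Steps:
b = -87 (b = -119 + 32 = -87)
F(f) = 1
1/((2236308 + F(b)) - 3040899) = 1/((2236308 + 1) - 3040899) = 1/(2236309 - 3040899) = 1/(-804590) = -1/804590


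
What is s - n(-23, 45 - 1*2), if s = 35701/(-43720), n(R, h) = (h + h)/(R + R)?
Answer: 1058837/1005560 ≈ 1.0530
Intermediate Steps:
n(R, h) = h/R (n(R, h) = (2*h)/((2*R)) = (2*h)*(1/(2*R)) = h/R)
s = -35701/43720 (s = 35701*(-1/43720) = -35701/43720 ≈ -0.81658)
s - n(-23, 45 - 1*2) = -35701/43720 - (45 - 1*2)/(-23) = -35701/43720 - (45 - 2)*(-1)/23 = -35701/43720 - 43*(-1)/23 = -35701/43720 - 1*(-43/23) = -35701/43720 + 43/23 = 1058837/1005560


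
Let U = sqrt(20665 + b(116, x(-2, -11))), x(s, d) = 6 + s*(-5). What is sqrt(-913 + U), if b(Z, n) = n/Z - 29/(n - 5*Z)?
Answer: sqrt(-61061151492 + 8178*sqrt(1382081333493))/8178 ≈ 27.735*I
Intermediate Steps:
x(s, d) = 6 - 5*s
b(Z, n) = -29/(n - 5*Z) + n/Z
U = sqrt(1382081333493)/8178 (U = sqrt(20665 + (-(6 - 5*(-2))**2 + 29*116 + 5*116*(6 - 5*(-2)))/(116*(-(6 - 5*(-2)) + 5*116))) = sqrt(20665 + (-(6 + 10)**2 + 3364 + 5*116*(6 + 10))/(116*(-(6 + 10) + 580))) = sqrt(20665 + (-1*16**2 + 3364 + 5*116*16)/(116*(-1*16 + 580))) = sqrt(20665 + (-1*256 + 3364 + 9280)/(116*(-16 + 580))) = sqrt(20665 + (1/116)*(-256 + 3364 + 9280)/564) = sqrt(20665 + (1/116)*(1/564)*12388) = sqrt(20665 + 3097/16356) = sqrt(337999837/16356) = sqrt(1382081333493)/8178 ≈ 143.75)
sqrt(-913 + U) = sqrt(-913 + sqrt(1382081333493)/8178)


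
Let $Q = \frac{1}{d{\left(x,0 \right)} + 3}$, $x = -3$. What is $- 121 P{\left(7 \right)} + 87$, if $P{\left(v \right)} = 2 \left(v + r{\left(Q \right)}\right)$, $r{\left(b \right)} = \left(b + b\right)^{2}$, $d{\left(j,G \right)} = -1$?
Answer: $-1849$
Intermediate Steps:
$Q = \frac{1}{2}$ ($Q = \frac{1}{-1 + 3} = \frac{1}{2} \approx 0.5$)
$r{\left(b \right)} = 4 b^{2}$ ($r{\left(b \right)} = \left(2 b\right)^{2} = 4 b^{2}$)
$P{\left(v \right)} = 2 + 2 v$ ($P{\left(v \right)} = 2 \left(v + \frac{4}{4}\right) = 2 \left(v + 4 \cdot \frac{1}{4}\right) = 2 \left(v + 1\right) = 2 \left(1 + v\right) = 2 + 2 v$)
$- 121 P{\left(7 \right)} + 87 = - 121 \left(2 + 2 \cdot 7\right) + 87 = - 121 \left(2 + 14\right) + 87 = \left(-121\right) 16 + 87 = -1936 + 87 = -1849$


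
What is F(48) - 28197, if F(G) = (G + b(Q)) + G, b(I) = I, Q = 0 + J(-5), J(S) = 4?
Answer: -28097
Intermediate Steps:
Q = 4 (Q = 0 + 4 = 4)
F(G) = 4 + 2*G (F(G) = (G + 4) + G = (4 + G) + G = 4 + 2*G)
F(48) - 28197 = (4 + 2*48) - 28197 = (4 + 96) - 28197 = 100 - 28197 = -28097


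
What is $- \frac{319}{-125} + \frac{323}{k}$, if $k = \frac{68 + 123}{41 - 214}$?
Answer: $- \frac{6923946}{23875} \approx -290.01$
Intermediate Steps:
$k = - \frac{191}{173}$ ($k = \frac{191}{-173} = 191 \left(- \frac{1}{173}\right) = - \frac{191}{173} \approx -1.104$)
$- \frac{319}{-125} + \frac{323}{k} = - \frac{319}{-125} + \frac{323}{- \frac{191}{173}} = \left(-319\right) \left(- \frac{1}{125}\right) + 323 \left(- \frac{173}{191}\right) = \frac{319}{125} - \frac{55879}{191} = - \frac{6923946}{23875}$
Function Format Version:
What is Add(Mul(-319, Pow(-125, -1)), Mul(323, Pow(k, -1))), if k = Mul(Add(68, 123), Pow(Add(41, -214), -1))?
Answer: Rational(-6923946, 23875) ≈ -290.01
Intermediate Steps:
k = Rational(-191, 173) (k = Mul(191, Pow(-173, -1)) = Mul(191, Rational(-1, 173)) = Rational(-191, 173) ≈ -1.1040)
Add(Mul(-319, Pow(-125, -1)), Mul(323, Pow(k, -1))) = Add(Mul(-319, Pow(-125, -1)), Mul(323, Pow(Rational(-191, 173), -1))) = Add(Mul(-319, Rational(-1, 125)), Mul(323, Rational(-173, 191))) = Add(Rational(319, 125), Rational(-55879, 191)) = Rational(-6923946, 23875)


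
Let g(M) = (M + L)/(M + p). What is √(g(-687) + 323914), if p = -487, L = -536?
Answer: 11*√3689622546/1174 ≈ 569.14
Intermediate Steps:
g(M) = (-536 + M)/(-487 + M) (g(M) = (M - 536)/(M - 487) = (-536 + M)/(-487 + M))
√(g(-687) + 323914) = √((-536 - 687)/(-487 - 687) + 323914) = √(-1223/(-1174) + 323914) = √(-1/1174*(-1223) + 323914) = √(1223/1174 + 323914) = √(380276259/1174) = 11*√3689622546/1174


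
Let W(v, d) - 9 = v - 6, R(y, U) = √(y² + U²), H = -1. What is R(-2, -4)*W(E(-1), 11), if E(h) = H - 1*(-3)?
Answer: 10*√5 ≈ 22.361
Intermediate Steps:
E(h) = 2 (E(h) = -1 - 1*(-3) = -1 + 3 = 2)
R(y, U) = √(U² + y²)
W(v, d) = 3 + v (W(v, d) = 9 + (v - 6) = 9 + (-6 + v) = 3 + v)
R(-2, -4)*W(E(-1), 11) = √((-4)² + (-2)²)*(3 + 2) = √(16 + 4)*5 = √20*5 = (2*√5)*5 = 10*√5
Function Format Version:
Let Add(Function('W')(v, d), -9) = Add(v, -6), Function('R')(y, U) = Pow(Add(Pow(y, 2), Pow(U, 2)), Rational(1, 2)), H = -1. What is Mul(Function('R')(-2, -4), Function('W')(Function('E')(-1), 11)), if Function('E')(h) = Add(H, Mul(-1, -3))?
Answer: Mul(10, Pow(5, Rational(1, 2))) ≈ 22.361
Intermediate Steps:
Function('E')(h) = 2 (Function('E')(h) = Add(-1, Mul(-1, -3)) = Add(-1, 3) = 2)
Function('R')(y, U) = Pow(Add(Pow(U, 2), Pow(y, 2)), Rational(1, 2))
Function('W')(v, d) = Add(3, v) (Function('W')(v, d) = Add(9, Add(v, -6)) = Add(9, Add(-6, v)) = Add(3, v))
Mul(Function('R')(-2, -4), Function('W')(Function('E')(-1), 11)) = Mul(Pow(Add(Pow(-4, 2), Pow(-2, 2)), Rational(1, 2)), Add(3, 2)) = Mul(Pow(Add(16, 4), Rational(1, 2)), 5) = Mul(Pow(20, Rational(1, 2)), 5) = Mul(Mul(2, Pow(5, Rational(1, 2))), 5) = Mul(10, Pow(5, Rational(1, 2)))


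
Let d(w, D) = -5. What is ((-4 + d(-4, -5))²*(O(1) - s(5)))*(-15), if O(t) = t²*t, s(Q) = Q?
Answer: 4860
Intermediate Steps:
O(t) = t³
((-4 + d(-4, -5))²*(O(1) - s(5)))*(-15) = ((-4 - 5)²*(1³ - 1*5))*(-15) = ((-9)²*(1 - 5))*(-15) = (81*(-4))*(-15) = -324*(-15) = 4860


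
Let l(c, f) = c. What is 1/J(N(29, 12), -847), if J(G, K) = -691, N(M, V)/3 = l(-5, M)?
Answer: -1/691 ≈ -0.0014472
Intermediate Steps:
N(M, V) = -15 (N(M, V) = 3*(-5) = -15)
1/J(N(29, 12), -847) = 1/(-691) = -1/691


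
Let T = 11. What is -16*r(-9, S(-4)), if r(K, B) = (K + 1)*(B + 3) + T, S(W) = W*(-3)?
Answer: 1744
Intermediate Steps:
S(W) = -3*W
r(K, B) = 11 + (1 + K)*(3 + B) (r(K, B) = (K + 1)*(B + 3) + 11 = (1 + K)*(3 + B) + 11 = 11 + (1 + K)*(3 + B))
-16*r(-9, S(-4)) = -16*(14 - 3*(-4) + 3*(-9) - 3*(-4)*(-9)) = -16*(14 + 12 - 27 + 12*(-9)) = -16*(14 + 12 - 27 - 108) = -16*(-109) = 1744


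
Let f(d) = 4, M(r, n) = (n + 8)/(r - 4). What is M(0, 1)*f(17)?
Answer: -9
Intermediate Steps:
M(r, n) = (8 + n)/(-4 + r)
M(0, 1)*f(17) = ((8 + 1)/(-4 + 0))*4 = (9/(-4))*4 = -¼*9*4 = -9/4*4 = -9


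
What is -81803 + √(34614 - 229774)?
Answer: -81803 + 2*I*√48790 ≈ -81803.0 + 441.77*I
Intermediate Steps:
-81803 + √(34614 - 229774) = -81803 + √(-195160) = -81803 + 2*I*√48790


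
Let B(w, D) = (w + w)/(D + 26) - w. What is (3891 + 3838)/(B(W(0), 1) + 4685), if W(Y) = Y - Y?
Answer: 7729/4685 ≈ 1.6497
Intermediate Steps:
W(Y) = 0
B(w, D) = -w + 2*w/(26 + D) (B(w, D) = (2*w)/(26 + D) - w = 2*w/(26 + D) - w = -w + 2*w/(26 + D))
(3891 + 3838)/(B(W(0), 1) + 4685) = (3891 + 3838)/(-1*0*(24 + 1)/(26 + 1) + 4685) = 7729/(-1*0*25/27 + 4685) = 7729/(-1*0*1/27*25 + 4685) = 7729/(0 + 4685) = 7729/4685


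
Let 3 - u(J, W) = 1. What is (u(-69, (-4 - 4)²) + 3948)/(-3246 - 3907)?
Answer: -3950/7153 ≈ -0.55222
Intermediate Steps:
u(J, W) = 2 (u(J, W) = 3 - 1*1 = 3 - 1 = 2)
(u(-69, (-4 - 4)²) + 3948)/(-3246 - 3907) = (2 + 3948)/(-3246 - 3907) = 3950/(-7153) = 3950*(-1/7153) = -3950/7153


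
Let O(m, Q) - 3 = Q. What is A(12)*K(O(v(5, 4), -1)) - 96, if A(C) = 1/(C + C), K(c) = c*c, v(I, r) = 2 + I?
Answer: -575/6 ≈ -95.833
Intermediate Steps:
O(m, Q) = 3 + Q
K(c) = c²
A(C) = 1/(2*C)
A(12)*K(O(v(5, 4), -1)) - 96 = ((½)/12)*(3 - 1)² - 96 = ((½)*(1/12))*2² - 96 = (1/24)*4 - 96 = ⅙ - 96 = -575/6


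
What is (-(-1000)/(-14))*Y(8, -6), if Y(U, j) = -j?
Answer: -3000/7 ≈ -428.57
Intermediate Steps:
(-(-1000)/(-14))*Y(8, -6) = (-(-1000)/(-14))*(-1*(-6)) = -(-1000)*(-1)/14*6 = -10*50/7*6 = -500/7*6 = -3000/7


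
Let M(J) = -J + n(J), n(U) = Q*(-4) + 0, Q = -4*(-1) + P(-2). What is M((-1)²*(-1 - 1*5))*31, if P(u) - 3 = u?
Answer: -434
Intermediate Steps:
P(u) = 3 + u
Q = 5 (Q = -4*(-1) + (3 - 2) = 4 + 1 = 5)
n(U) = -20 (n(U) = 5*(-4) + 0 = -20 + 0 = -20)
M(J) = -20 - J (M(J) = -J - 20 = -20 - J)
M((-1)²*(-1 - 1*5))*31 = (-20 - (-1)²*(-1 - 1*5))*31 = (-20 - (-1 - 5))*31 = (-20 - (-6))*31 = (-20 - 1*(-6))*31 = (-20 + 6)*31 = -14*31 = -434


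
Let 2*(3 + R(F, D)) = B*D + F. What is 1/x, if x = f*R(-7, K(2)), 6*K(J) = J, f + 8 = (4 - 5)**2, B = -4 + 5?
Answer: 3/133 ≈ 0.022556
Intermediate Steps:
B = 1
f = -7 (f = -8 + (4 - 5)**2 = -8 + (-1)**2 = -8 + 1 = -7)
K(J) = J/6
R(F, D) = -3 + D/2 + F/2 (R(F, D) = -3 + (1*D + F)/2 = -3 + (D + F)/2 = -3 + (D/2 + F/2) = -3 + D/2 + F/2)
x = 133/3 (x = -7*(-3 + ((1/6)*2)/2 + (1/2)*(-7)) = -7*(-3 + (1/2)*(1/3) - 7/2) = -7*(-3 + 1/6 - 7/2) = -7*(-19/3) = 133/3 ≈ 44.333)
1/x = 1/(133/3) = 3/133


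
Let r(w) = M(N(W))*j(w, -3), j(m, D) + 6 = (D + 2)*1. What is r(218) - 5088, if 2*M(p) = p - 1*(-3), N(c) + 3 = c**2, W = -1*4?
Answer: -5144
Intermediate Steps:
W = -4
j(m, D) = -4 + D (j(m, D) = -6 + (D + 2)*1 = -6 + (2 + D)*1 = -6 + (2 + D) = -4 + D)
N(c) = -3 + c**2
M(p) = 3/2 + p/2 (M(p) = (p - 1*(-3))/2 = (p + 3)/2 = (3 + p)/2 = 3/2 + p/2)
r(w) = -56 (r(w) = (3/2 + (-3 + (-4)**2)/2)*(-4 - 3) = (3/2 + (-3 + 16)/2)*(-7) = (3/2 + (1/2)*13)*(-7) = (3/2 + 13/2)*(-7) = 8*(-7) = -56)
r(218) - 5088 = -56 - 5088 = -5144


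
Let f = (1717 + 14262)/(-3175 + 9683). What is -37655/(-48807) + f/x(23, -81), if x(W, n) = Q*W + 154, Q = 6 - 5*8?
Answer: 9006882451/11733845904 ≈ 0.76760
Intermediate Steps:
f = 15979/6508 ≈ 2.4553
Q = -34 (Q = 6 - 40 = -34)
x(W, n) = 154 - 34*W (x(W, n) = -34*W + 154 = 154 - 34*W)
-37655/(-48807) + f/x(23, -81) = -37655/(-48807) + 15979/(6508*(154 - 34*23)) = -37655*(-1/48807) + 15979/(6508*(154 - 782)) = 2215/2871 + (15979/6508)/(-628) = 2215/2871 + (15979/6508)*(-1/628) = 2215/2871 - 15979/4087024 = 9006882451/11733845904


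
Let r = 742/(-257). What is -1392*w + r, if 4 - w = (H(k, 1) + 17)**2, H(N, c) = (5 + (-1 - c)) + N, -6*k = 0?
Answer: 141665882/257 ≈ 5.5123e+5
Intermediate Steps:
k = 0 (k = -1/6*0 = 0)
H(N, c) = 4 + N - c (H(N, c) = (4 - c) + N = 4 + N - c)
w = -396 (w = 4 - ((4 + 0 - 1*1) + 17)**2 = 4 - ((4 + 0 - 1) + 17)**2 = 4 - (3 + 17)**2 = 4 - 1*20**2 = 4 - 1*400 = 4 - 400 = -396)
r = -742/257 (r = 742*(-1/257) = -742/257 ≈ -2.8872)
-1392*w + r = -1392*(-396) - 742/257 = 551232 - 742/257 = 141665882/257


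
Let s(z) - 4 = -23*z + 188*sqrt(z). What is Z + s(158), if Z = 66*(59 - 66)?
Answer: -4092 + 188*sqrt(158) ≈ -1728.9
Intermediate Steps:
Z = -462 (Z = 66*(-7) = -462)
s(z) = 4 - 23*z + 188*sqrt(z) (s(z) = 4 + (-23*z + 188*sqrt(z)) = 4 - 23*z + 188*sqrt(z))
Z + s(158) = -462 + (4 - 23*158 + 188*sqrt(158)) = -462 + (4 - 3634 + 188*sqrt(158)) = -462 + (-3630 + 188*sqrt(158)) = -4092 + 188*sqrt(158)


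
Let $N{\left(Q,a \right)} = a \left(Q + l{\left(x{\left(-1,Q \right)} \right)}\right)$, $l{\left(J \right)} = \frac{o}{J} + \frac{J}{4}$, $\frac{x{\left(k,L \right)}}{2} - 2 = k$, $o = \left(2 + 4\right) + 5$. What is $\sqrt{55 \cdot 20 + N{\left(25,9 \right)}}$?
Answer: $\sqrt{1379} \approx 37.135$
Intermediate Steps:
$o = 11$ ($o = 6 + 5 = 11$)
$x{\left(k,L \right)} = 4 + 2 k$
$l{\left(J \right)} = \frac{11}{J} + \frac{J}{4}$
$N{\left(Q,a \right)} = a \left(6 + Q\right)$ ($N{\left(Q,a \right)} = a \left(Q + \left(\frac{11}{4 + 2 \left(-1\right)} + \frac{4 + 2 \left(-1\right)}{4}\right)\right) = a \left(Q + \left(\frac{11}{4 - 2} + \frac{4 - 2}{4}\right)\right) = a \left(Q + \left(\frac{11}{2} + \frac{1}{4} \cdot 2\right)\right) = a \left(Q + \left(11 \cdot \frac{1}{2} + \frac{1}{2}\right)\right) = a \left(Q + \left(\frac{11}{2} + \frac{1}{2}\right)\right) = a \left(Q + 6\right) = a \left(6 + Q\right)$)
$\sqrt{55 \cdot 20 + N{\left(25,9 \right)}} = \sqrt{55 \cdot 20 + 9 \left(6 + 25\right)} = \sqrt{1100 + 9 \cdot 31} = \sqrt{1100 + 279} = \sqrt{1379}$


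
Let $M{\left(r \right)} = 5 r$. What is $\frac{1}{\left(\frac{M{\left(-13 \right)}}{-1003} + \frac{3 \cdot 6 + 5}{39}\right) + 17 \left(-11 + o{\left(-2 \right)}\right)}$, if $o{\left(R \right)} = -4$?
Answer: $- \frac{39117}{9949231} \approx -0.0039317$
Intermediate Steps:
$\frac{1}{\left(\frac{M{\left(-13 \right)}}{-1003} + \frac{3 \cdot 6 + 5}{39}\right) + 17 \left(-11 + o{\left(-2 \right)}\right)} = \frac{1}{\left(\frac{5 \left(-13\right)}{-1003} + \frac{3 \cdot 6 + 5}{39}\right) + 17 \left(-11 - 4\right)} = \frac{1}{\left(\left(-65\right) \left(- \frac{1}{1003}\right) + \left(18 + 5\right) \frac{1}{39}\right) + 17 \left(-15\right)} = \frac{1}{\left(\frac{65}{1003} + 23 \cdot \frac{1}{39}\right) - 255} = \frac{1}{\left(\frac{65}{1003} + \frac{23}{39}\right) - 255} = \frac{1}{\frac{25604}{39117} - 255} = \frac{1}{- \frac{9949231}{39117}} = - \frac{39117}{9949231}$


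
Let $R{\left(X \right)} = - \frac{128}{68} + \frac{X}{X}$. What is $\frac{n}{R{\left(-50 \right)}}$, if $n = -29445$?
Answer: $33371$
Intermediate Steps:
$R{\left(X \right)} = - \frac{15}{17}$ ($R{\left(X \right)} = \left(-128\right) \frac{1}{68} + 1 = - \frac{32}{17} + 1 = - \frac{15}{17}$)
$\frac{n}{R{\left(-50 \right)}} = - \frac{29445}{- \frac{15}{17}} = \left(-29445\right) \left(- \frac{17}{15}\right) = 33371$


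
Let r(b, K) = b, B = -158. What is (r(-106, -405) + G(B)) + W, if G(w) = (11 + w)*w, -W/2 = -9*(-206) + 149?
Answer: 19114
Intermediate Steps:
W = -4006 (W = -2*(-9*(-206) + 149) = -2*(1854 + 149) = -2*2003 = -4006)
G(w) = w*(11 + w)
(r(-106, -405) + G(B)) + W = (-106 - 158*(11 - 158)) - 4006 = (-106 - 158*(-147)) - 4006 = (-106 + 23226) - 4006 = 23120 - 4006 = 19114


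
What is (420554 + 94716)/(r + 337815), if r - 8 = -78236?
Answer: 515270/259587 ≈ 1.9850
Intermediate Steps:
r = -78228 (r = 8 - 78236 = -78228)
(420554 + 94716)/(r + 337815) = (420554 + 94716)/(-78228 + 337815) = 515270/259587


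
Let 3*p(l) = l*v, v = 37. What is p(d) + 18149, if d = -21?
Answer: 17890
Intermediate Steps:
p(l) = 37*l/3 (p(l) = (l*37)/3 = (37*l)/3 = 37*l/3)
p(d) + 18149 = (37/3)*(-21) + 18149 = -259 + 18149 = 17890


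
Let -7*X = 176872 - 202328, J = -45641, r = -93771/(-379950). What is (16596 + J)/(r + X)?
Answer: -25749844750/3224221199 ≈ -7.9864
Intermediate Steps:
r = 31257/126650 (r = -93771*(-1/379950) = 31257/126650 ≈ 0.24680)
X = 25456/7 (X = -(176872 - 202328)/7 = -1/7*(-25456) = 25456/7 ≈ 3636.6)
(16596 + J)/(r + X) = (16596 - 45641)/(31257/126650 + 25456/7) = -29045/3224221199/886550 = -29045*886550/3224221199 = -25749844750/3224221199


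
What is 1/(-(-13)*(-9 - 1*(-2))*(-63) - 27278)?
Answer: -1/21545 ≈ -4.6414e-5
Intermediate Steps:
1/(-(-13)*(-9 - 1*(-2))*(-63) - 27278) = 1/(-(-13)*(-9 + 2)*(-63) - 27278) = 1/(-(-13)*(-7*(-63)) - 27278) = 1/(-(-13)*441 - 27278) = 1/(-1*(-5733) - 27278) = 1/(5733 - 27278) = 1/(-21545) = -1/21545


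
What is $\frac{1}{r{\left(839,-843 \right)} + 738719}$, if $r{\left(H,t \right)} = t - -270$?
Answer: $\frac{1}{738146} \approx 1.3547 \cdot 10^{-6}$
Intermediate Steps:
$r{\left(H,t \right)} = 270 + t$ ($r{\left(H,t \right)} = t + 270 = 270 + t$)
$\frac{1}{r{\left(839,-843 \right)} + 738719} = \frac{1}{\left(270 - 843\right) + 738719} = \frac{1}{-573 + 738719} = \frac{1}{738146}$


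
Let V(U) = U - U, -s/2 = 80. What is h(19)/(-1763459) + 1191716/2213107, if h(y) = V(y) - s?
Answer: 2101188208524/3902723457113 ≈ 0.53839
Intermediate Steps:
s = -160 (s = -2*80 = -160)
V(U) = 0
h(y) = 160 (h(y) = 0 - 1*(-160) = 0 + 160 = 160)
h(19)/(-1763459) + 1191716/2213107 = 160/(-1763459) + 1191716/2213107 = 160*(-1/1763459) + 1191716*(1/2213107) = -160/1763459 + 1191716/2213107 = 2101188208524/3902723457113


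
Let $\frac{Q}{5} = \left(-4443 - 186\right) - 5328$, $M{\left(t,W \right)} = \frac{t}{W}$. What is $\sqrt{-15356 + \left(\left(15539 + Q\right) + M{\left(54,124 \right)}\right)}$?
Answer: $\frac{i \sqrt{190668414}}{62} \approx 222.71 i$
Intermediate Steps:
$Q = -49785$ ($Q = 5 \left(\left(-4443 - 186\right) - 5328\right) = 5 \left(-4629 - 5328\right) = 5 \left(-9957\right) = -49785$)
$\sqrt{-15356 + \left(\left(15539 + Q\right) + M{\left(54,124 \right)}\right)} = \sqrt{-15356 + \left(\left(15539 - 49785\right) + \frac{54}{124}\right)} = \sqrt{-15356 + \left(-34246 + 54 \cdot \frac{1}{124}\right)} = \sqrt{-15356 + \left(-34246 + \frac{27}{62}\right)} = \sqrt{-15356 - \frac{2123225}{62}} = \sqrt{- \frac{3075297}{62}} = \frac{i \sqrt{190668414}}{62}$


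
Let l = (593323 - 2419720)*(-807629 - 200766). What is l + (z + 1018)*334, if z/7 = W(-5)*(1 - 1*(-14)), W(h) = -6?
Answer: 1841729732407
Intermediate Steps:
l = 1841729602815 (l = -1826397*(-1008395) = 1841729602815)
z = -630 (z = 7*(-6*(1 - 1*(-14))) = 7*(-6*(1 + 14)) = 7*(-6*15) = 7*(-90) = -630)
l + (z + 1018)*334 = 1841729602815 + (-630 + 1018)*334 = 1841729602815 + 388*334 = 1841729602815 + 129592 = 1841729732407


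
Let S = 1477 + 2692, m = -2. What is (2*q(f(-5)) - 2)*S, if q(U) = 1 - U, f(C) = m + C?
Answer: 58366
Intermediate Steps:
S = 4169
f(C) = -2 + C
(2*q(f(-5)) - 2)*S = (2*(1 - (-2 - 5)) - 2)*4169 = (2*(1 - 1*(-7)) - 2)*4169 = (2*(1 + 7) - 2)*4169 = (2*8 - 2)*4169 = (16 - 2)*4169 = 14*4169 = 58366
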